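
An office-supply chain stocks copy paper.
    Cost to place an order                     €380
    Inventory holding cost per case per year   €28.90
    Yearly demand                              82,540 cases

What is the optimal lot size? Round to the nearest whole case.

1,473 cases

2DS/H = 2·82,540·380/28.9 = 2,170,602.08
EOQ = √2,170,602.08 ≈ 1,473.30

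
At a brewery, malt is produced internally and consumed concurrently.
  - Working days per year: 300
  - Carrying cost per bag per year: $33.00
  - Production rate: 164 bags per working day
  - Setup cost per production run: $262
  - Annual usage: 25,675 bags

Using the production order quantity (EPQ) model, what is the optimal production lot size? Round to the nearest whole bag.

d = 25,675/300 = 85.5833 bags/day;  effective holding cost H(1 − d/p) = 33·(1 − 85.5833/164) = 15.77896
Q* = √(2DS / H_eff) = √(2·25,675·262 / 15.77896) ≈ 923.38

923 bags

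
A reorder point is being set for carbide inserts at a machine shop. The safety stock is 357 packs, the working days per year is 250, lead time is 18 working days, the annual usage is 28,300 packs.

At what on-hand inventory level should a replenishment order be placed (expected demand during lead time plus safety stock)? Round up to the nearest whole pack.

Daily demand d = 28,300 / 250 = 113.200 packs/day
Demand during lead time = 113.200 × 18 = 2,037.60
Reorder point = 2,037.60 + 357 = 2,394.60 → round up

2,395 packs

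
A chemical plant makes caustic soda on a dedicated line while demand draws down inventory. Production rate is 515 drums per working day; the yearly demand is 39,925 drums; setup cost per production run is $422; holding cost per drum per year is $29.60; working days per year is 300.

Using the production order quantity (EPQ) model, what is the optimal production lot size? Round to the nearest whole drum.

d = 39,925/300 = 133.0833 drums/day;  effective holding cost H(1 − d/p) = 29.6·(1 − 133.0833/515) = 21.95094
Q* = √(2DS / H_eff) = √(2·39,925·422 / 21.95094) ≈ 1,238.99

1,239 drums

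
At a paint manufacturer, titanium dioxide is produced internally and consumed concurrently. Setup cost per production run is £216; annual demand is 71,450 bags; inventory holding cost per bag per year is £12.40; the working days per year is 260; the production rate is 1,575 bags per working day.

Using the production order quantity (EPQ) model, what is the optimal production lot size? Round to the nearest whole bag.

Daily demand d = 71,450/260 = 274.808; p = 1575; 1 − d/p = 0.82552
EPQ = √(2DS / (H(1 − d/p)))
    = √(2 × 71,450 × 216 / (12.4 × 0.82552)) ≈ 1,736.48

1,736 bags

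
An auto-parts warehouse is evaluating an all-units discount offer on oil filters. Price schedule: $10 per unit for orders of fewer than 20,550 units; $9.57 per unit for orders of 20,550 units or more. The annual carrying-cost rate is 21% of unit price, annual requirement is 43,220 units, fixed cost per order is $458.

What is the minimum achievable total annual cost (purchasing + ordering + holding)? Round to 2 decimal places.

H₁ = 21%×$10 = $2.1000;  H₂ = 21%×$9.57 = $2.0097
EOQ₁ = √(2×43,220×458/2.1000) = 4,341.91  (< 20,550, feasible at tier 1)
EOQ₂ = √(2×43,220×458/2.0097) = 4,438.38  (< 20,550 → use Q = 20,550 at tier-2 price)
TC(tier 1 (EOQ₁), Q≈4,341.9) = $441,318.00
TC(tier 2, Q≈20,550.0) = $435,228.32
Minimum at tier 2: $435,228.32

$435,228.32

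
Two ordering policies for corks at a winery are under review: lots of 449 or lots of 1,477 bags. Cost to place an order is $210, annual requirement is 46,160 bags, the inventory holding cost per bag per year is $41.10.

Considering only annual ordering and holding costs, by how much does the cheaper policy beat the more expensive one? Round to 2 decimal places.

TC(Q) = (D/Q)S + (Q/2)H
TC(449) = (46,160/449)×210 + (449/2)×41.1 = $30,816.26
TC(1,477) = (46,160/1,477)×210 + (1,477/2)×41.1 = $36,915.38
|ΔTC| = |$30,816.26 − $36,915.38| = $6,099.12

$6,099.12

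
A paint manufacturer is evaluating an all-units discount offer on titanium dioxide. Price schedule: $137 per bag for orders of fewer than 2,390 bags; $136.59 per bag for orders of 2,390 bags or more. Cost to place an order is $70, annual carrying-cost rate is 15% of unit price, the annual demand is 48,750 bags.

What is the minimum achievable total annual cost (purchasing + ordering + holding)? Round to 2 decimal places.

H₁ = 15%×$137 = $20.5500;  H₂ = 15%×$136.59 = $20.4885
EOQ₁ = √(2×48,750×70/20.5500) = 576.30  (< 2,390, feasible at tier 1)
EOQ₂ = √(2×48,750×70/20.4885) = 577.16  (< 2,390 → use Q = 2,390 at tier-2 price)
TC(tier 1 (EOQ₁), Q≈576.3) = $6,690,592.88
TC(tier 2, Q≈2,390.0) = $6,684,674.08
Minimum at tier 2: $6,684,674.08

$6,684,674.08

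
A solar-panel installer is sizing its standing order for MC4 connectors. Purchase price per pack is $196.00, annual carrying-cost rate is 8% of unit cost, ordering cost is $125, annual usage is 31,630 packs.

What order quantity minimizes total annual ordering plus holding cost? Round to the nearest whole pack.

710 packs

H = i·C = 0.08 × $196 = $15.6800 per pack-year
EOQ = √(2DS/H) = √(2 × 31,630 × 125 / 15.68)
    = √(504,304.85) ≈ 710.14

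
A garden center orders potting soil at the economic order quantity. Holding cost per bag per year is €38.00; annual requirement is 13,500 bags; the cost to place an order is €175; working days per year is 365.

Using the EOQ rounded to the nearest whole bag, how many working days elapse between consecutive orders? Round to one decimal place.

9.5 days

Q* = √(2·D·S / H) = √(2·13,500·175 / 38) = √124,342.1 ≈ 352.62 → Q = 353 bags
T = Q/D × 365 days = 353/13,500 × 365 = 9.544 days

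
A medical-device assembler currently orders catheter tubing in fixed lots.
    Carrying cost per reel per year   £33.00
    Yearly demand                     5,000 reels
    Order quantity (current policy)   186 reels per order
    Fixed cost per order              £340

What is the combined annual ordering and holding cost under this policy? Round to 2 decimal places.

£12,208.78

Orders/yr = 5,000/186 = 26.882; ordering cost = 26.882 × £340 = £9,139.78
Average inventory = 186/2 = 93; holding cost = 93 × £33 = £3,069.00
Total = £9,139.78 + £3,069.00 = £12,208.78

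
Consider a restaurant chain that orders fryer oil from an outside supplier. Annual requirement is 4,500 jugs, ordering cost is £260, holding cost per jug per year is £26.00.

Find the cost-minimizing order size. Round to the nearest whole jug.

300 jugs

Q* = √(2·D·S / H) = √(2·4,500·260 / 26) = √90,000.0 ≈ 300.00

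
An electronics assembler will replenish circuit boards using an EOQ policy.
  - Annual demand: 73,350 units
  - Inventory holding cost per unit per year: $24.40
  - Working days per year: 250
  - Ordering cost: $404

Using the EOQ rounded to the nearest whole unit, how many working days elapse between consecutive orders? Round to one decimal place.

5.3 days

Optimal lot size Q* = (2 × 73,350 × $404 / $24.4)^½ ≈ 1,558.51 → Q = 1,559 units
Days between orders = 250 / (D/Q) = 250 / 47.049 ≈ 5.314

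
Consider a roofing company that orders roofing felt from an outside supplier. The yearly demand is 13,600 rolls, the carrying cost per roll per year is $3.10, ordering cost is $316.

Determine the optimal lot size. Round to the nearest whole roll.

Q* = √(2·D·S / H) = √(2·13,600·316 / 3.1) = √2,772,645.2 ≈ 1,665.13

1,665 rolls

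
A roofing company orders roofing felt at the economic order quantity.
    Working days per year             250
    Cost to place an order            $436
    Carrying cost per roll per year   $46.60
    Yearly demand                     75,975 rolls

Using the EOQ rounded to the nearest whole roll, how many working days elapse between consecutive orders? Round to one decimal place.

Optimal lot size Q* = (2 × 75,975 × $436 / $46.6)^½ ≈ 1,192.34 → Q = 1,192 rolls
Cycle time = (working days × Q)/D = (250 × 1,192) / 75,975 = 3.922 days

3.9 days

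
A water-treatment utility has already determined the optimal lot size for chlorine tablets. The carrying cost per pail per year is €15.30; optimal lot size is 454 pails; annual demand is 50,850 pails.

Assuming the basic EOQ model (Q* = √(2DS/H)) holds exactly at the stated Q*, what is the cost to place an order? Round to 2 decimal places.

EOQ relation: Q² = 2DS/H, so rearrange for the unknown.
S = Q²H / (2D) = 454² × 15.3 / (2 × 50,850) = 31.0086

€31.01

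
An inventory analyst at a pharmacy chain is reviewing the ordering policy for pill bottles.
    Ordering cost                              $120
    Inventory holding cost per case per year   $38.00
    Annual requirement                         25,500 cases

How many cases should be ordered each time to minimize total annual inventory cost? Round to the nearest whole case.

401 cases

2DS/H = 2·25,500·120/38 = 161,052.63
EOQ = √161,052.63 ≈ 401.31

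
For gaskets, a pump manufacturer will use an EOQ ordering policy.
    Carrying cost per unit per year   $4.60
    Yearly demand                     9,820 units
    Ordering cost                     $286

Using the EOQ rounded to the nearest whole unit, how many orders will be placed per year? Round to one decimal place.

EOQ = √(2DS/H) = √(2 × 9,820 × 286 / 4.6)
    = √(1,221,095.65) ≈ 1,105.03 → Q = 1,105
N = D/Q = 9,820/1,105 ≈ 8.887 orders/yr

8.9 orders per year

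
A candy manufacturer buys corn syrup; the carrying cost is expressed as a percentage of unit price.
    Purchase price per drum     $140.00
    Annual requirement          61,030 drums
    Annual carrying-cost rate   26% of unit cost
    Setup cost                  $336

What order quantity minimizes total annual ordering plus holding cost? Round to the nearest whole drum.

Holding cost per drum per year: H = 26% × $140 = $36.4000
EOQ = √(2DS/H) = √(2 × 61,030 × 336 / 36.4)
    = √(1,126,707.69) ≈ 1,061.46

1,061 drums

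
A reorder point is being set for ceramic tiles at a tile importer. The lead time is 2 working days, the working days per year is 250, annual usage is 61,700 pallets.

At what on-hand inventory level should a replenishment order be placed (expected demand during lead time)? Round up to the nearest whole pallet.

494 pallets

Daily demand d = 61,700 / 250 = 246.800 pallets/day
Demand during lead time = 246.800 × 2 = 493.60
Reorder point = 493.60 → round up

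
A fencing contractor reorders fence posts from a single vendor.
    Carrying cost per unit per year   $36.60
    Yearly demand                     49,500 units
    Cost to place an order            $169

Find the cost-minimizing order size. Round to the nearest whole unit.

2DS/H = 2·49,500·169/36.6 = 457,131.15
EOQ = √457,131.15 ≈ 676.11

676 units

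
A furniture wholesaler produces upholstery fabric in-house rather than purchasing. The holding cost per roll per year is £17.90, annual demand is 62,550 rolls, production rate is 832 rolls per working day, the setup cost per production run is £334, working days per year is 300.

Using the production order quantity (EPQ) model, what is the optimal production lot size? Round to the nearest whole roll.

1,765 rolls

Daily demand d = 62,550/300 = 208.500; p = 832; 1 − d/p = 0.74940
EPQ = √(2DS / (H(1 − d/p)))
    = √(2 × 62,550 × 334 / (17.9 × 0.74940)) ≈ 1,764.89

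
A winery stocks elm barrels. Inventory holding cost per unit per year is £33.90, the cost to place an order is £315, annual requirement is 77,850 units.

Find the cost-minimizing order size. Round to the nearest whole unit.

Optimal lot size Q* = (2 × 77,850 × £315 / £33.9)^½ ≈ 1,202.82

1,203 units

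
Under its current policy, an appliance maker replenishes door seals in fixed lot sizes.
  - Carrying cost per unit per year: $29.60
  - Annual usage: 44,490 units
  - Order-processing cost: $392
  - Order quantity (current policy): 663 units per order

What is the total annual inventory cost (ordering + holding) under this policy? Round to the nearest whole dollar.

$36,117

Annual ordering cost = (D/Q)·S = (44,490/663) × 392 = $26,304.80
Annual holding cost  = (Q/2)·H = (663/2) × 29.6 = $9,812.40
Total = $26,304.80 + $9,812.40 = $36,117.20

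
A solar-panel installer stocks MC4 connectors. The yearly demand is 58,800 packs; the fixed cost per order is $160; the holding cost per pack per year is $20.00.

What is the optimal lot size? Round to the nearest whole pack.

2DS/H = 2·58,800·160/20 = 940,800.00
EOQ = √940,800.00 ≈ 969.95

970 packs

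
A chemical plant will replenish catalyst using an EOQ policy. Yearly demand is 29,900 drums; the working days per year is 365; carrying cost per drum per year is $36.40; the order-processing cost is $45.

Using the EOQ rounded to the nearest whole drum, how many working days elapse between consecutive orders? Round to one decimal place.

3.3 days

2DS/H = 2·29,900·45/36.4 = 73,928.57
EOQ = √73,928.57 ≈ 271.90 → Q = 272 drums
Days between orders = 365 / (D/Q) = 365 / 109.926 ≈ 3.320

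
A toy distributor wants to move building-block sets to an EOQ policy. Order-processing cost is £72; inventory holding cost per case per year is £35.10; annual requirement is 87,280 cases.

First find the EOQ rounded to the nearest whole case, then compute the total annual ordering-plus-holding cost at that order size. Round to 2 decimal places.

£21,003.53

EOQ = √(2DS/H) = √(2 × 87,280 × 72 / 35.1)
    = √(358,071.79) ≈ 598.39 → Q = 598 cases
Annual ordering cost = (D/Q)·S = (87,280/598) × 72 = £10,508.63
Annual holding cost  = (Q/2)·H = (598/2) × 35.1 = £10,494.90
Total = £10,508.63 + £10,494.90 = £21,003.53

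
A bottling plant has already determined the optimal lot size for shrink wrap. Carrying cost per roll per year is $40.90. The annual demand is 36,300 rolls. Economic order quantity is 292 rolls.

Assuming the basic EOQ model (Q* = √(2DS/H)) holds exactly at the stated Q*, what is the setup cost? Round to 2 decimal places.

$48.03

Since Q* = (2DS/H)^½, squaring gives Q*²·H = 2DS.
S = Q²H / (2D) = 292² × 40.9 / (2 × 36,300) = 48.0344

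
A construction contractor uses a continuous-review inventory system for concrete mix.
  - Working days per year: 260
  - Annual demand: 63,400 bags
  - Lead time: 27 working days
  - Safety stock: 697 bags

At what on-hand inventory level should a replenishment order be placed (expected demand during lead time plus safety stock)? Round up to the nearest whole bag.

Daily demand d = 63,400 / 260 = 243.846 bags/day
Demand during lead time = 243.846 × 27 = 6,583.85
Reorder point = 6,583.85 + 697 = 7,280.85 → round up

7,281 bags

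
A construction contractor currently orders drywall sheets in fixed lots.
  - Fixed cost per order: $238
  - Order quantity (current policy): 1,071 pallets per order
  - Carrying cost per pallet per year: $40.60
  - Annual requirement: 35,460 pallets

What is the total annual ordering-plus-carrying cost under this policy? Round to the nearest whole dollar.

$29,621

Annual ordering cost = (D/Q)·S = (35,460/1,071) × 238 = $7,880.00
Annual holding cost  = (Q/2)·H = (1,071/2) × 40.6 = $21,741.30
Total = $7,880.00 + $21,741.30 = $29,621.30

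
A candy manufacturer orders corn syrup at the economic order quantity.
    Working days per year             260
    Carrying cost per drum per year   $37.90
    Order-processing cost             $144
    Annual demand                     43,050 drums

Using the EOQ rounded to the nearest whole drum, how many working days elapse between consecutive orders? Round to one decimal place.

3.5 days

Q* = √(2·D·S / H) = √(2·43,050·144 / 37.9) = √327,134.6 ≈ 571.96 → Q = 572 drums
Days between orders = 260 / (D/Q) = 260 / 75.262 ≈ 3.455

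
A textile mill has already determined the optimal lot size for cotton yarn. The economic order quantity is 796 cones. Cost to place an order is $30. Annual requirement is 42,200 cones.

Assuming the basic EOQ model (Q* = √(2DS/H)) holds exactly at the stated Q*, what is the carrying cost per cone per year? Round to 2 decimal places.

EOQ relation: Q² = 2DS/H, so rearrange for the unknown.
H = 2DS / Q² = 2 × 42,200 × 30 / 796² = 3.9961

$4.00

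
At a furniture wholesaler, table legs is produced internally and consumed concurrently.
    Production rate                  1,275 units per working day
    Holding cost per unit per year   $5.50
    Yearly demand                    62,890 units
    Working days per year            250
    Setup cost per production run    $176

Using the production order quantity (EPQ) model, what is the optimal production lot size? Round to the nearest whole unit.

d = 62,890/250 = 251.5600 units/day;  effective holding cost H(1 − d/p) = 5.5·(1 − 251.5600/1275) = 4.41484
Q* = √(2DS / H_eff) = √(2·62,890·176 / 4.41484) ≈ 2,239.26

2,239 units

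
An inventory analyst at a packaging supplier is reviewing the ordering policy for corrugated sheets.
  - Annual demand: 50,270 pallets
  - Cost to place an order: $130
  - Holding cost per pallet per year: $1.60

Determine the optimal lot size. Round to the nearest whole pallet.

2,858 pallets

EOQ = √(2DS/H) = √(2 × 50,270 × 130 / 1.6)
    = √(8,168,875.00) ≈ 2,858.12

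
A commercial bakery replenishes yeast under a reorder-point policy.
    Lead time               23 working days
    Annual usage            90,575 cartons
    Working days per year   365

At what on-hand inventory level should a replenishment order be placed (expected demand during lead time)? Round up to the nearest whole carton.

Daily demand d = 90,575 / 365 = 248.151 cartons/day
Demand during lead time = 248.151 × 23 = 5,707.47
Reorder point = 5,707.47 → round up

5,708 cartons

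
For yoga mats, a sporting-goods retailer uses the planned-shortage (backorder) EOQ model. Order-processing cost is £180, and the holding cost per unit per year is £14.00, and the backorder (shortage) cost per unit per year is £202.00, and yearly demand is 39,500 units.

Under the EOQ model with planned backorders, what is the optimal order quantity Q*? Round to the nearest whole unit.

1,042 units

Basic EOQ = √(2·39,500·180/14) = 1,007.827
Backorder adjustment √((H+b)/b) = √((14+202)/202) = 1.0341
Q* = 1,007.827 × 1.0341 ≈ 1,042.17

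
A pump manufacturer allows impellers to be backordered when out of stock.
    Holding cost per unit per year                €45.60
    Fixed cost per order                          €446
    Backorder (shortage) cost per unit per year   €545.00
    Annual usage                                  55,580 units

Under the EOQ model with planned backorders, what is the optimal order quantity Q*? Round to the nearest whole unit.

1,085 units

Basic EOQ = √(2·55,580·446/45.6) = 1,042.700
Backorder adjustment √((H+b)/b) = √((45.6+545)/545) = 1.0410
Q* = 1,042.700 × 1.0410 ≈ 1,085.44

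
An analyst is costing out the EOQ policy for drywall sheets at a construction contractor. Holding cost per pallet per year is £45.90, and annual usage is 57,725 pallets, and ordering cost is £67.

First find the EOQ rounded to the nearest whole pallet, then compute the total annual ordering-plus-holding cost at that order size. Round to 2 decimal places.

£18,842.61

Q* = √(2·D·S / H) = √(2·57,725·67 / 45.9) = √168,521.8 ≈ 410.51 → Q = 411 pallets
Ordering: D/Q × S = 57,725/411 × £67 = £9,410.16
Holding:  Q/2 × H = 411/2 × £45.9 = £9,432.45
Total = £9,410.16 + £9,432.45 = £18,842.61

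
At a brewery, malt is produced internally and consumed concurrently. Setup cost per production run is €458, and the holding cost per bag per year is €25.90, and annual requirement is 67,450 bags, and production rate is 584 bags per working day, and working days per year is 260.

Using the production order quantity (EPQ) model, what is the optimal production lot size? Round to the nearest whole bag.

2,072 bags

d = 67,450/260 = 259.4231 bags/day;  effective holding cost H(1 − d/p) = 25.9·(1 − 259.4231/584) = 14.39476
Q* = √(2DS / H_eff) = √(2·67,450·458 / 14.39476) ≈ 2,071.75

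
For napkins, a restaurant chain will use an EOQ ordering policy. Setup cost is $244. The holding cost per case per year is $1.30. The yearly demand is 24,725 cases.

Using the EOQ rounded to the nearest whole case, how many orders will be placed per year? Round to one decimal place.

8.1 orders per year

EOQ = √(2DS/H) = √(2 × 24,725 × 244 / 1.3)
    = √(9,281,384.62) ≈ 3,046.54 → Q = 3,047
Orders per year = D/Q = 24,725 / 3,047 = 8.115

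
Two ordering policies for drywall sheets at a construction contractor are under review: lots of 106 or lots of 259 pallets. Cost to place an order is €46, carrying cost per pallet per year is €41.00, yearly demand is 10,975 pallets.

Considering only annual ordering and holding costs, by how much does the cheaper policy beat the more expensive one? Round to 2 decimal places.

€322.99

Annual cost at Q: ordering D·S/Q plus holding Q·H/2.
TC(106) = (10,975/106)×46 + (106/2)×41 = €6,935.74
TC(259) = (10,975/259)×46 + (259/2)×41 = €7,258.73
Lots of 106 are cheaper by €322.99.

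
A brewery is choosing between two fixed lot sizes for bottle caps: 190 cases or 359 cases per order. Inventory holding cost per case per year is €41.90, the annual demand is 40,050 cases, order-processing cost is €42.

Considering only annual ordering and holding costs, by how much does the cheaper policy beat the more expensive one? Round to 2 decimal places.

For each Q, cost = (D/Q)·S + (Q/2)·H.
TC(190) = (40,050/190)×42 + (190/2)×41.9 = €12,833.66
TC(359) = (40,050/359)×42 + (359/2)×41.9 = €12,206.57
|ΔTC| = |€12,833.66 − €12,206.57| = €627.09

€627.09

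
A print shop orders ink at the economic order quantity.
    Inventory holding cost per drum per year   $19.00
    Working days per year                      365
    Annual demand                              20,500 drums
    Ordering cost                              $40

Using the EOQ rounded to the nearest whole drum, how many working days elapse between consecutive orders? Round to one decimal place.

5.2 days

EOQ = √(2DS/H) = √(2 × 20,500 × 40 / 19)
    = √(86,315.79) ≈ 293.80 → Q = 294 drums
T = Q/D × 365 days = 294/20,500 × 365 = 5.235 days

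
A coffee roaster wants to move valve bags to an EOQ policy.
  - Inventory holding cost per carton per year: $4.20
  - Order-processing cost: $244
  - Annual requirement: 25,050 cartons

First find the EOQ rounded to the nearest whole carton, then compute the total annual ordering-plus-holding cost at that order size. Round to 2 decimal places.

Q* = √(2·D·S / H) = √(2·25,050·244 / 4.2) = √2,910,571.4 ≈ 1,706.04 → Q = 1,706 cartons
Annual ordering cost = (D/Q)·S = (25,050/1,706) × 244 = $3,582.77
Annual holding cost  = (Q/2)·H = (1,706/2) × 4.2 = $3,582.60
Total = $3,582.77 + $3,582.60 = $7,165.37

$7,165.37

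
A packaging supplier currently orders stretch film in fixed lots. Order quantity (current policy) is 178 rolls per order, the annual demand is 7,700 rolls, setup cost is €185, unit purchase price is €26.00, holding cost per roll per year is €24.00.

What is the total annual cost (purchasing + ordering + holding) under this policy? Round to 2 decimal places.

€210,338.81

Annual ordering cost = (D/Q)·S = (7,700/178) × 185 = €8,002.81
Annual holding cost  = (Q/2)·H = (178/2) × 24 = €2,136.00
Purchase cost = D·C = 7,700 × 26 = €200,200.00
Total = €8,002.81 + €2,136.00 + €200,200.00 = €210,338.81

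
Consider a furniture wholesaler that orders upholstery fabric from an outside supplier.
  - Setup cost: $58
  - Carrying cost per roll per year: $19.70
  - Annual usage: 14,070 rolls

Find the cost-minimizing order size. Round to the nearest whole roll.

Optimal lot size Q* = (2 × 14,070 × $58 / $19.7)^½ ≈ 287.83

288 rolls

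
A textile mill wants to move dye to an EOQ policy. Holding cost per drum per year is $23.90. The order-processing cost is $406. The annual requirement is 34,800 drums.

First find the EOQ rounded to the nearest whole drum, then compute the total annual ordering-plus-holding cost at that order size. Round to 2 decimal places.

$25,987.63

Optimal lot size Q* = (2 × 34,800 × $406 / $23.9)^½ ≈ 1,087.35 → Q = 1,087 drums
Orders/yr = 34,800/1,087 = 32.015; ordering cost = 32.015 × $406 = $12,997.98
Average inventory = 1,087/2 = 543.5; holding cost = 543.5 × $23.9 = $12,989.65
Total = $12,997.98 + $12,989.65 = $25,987.63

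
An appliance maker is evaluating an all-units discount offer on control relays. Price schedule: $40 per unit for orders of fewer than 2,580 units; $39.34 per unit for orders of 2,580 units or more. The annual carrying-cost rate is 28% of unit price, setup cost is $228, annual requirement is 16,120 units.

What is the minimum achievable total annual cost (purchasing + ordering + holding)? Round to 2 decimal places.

$649,794.97

H₁ = 28%×$40 = $11.2000;  H₂ = 28%×$39.34 = $11.0152
EOQ₁ = √(2×16,120×228/11.2000) = 810.13  (< 2,580, feasible at tier 1)
EOQ₂ = √(2×16,120×228/11.0152) = 816.90  (< 2,580 → use Q = 2,580 at tier-2 price)
TC(tier 1 (EOQ₁), Q≈810.1) = $653,873.48
TC(tier 2, Q≈2,580.0) = $649,794.97
Minimum at tier 2: $649,794.97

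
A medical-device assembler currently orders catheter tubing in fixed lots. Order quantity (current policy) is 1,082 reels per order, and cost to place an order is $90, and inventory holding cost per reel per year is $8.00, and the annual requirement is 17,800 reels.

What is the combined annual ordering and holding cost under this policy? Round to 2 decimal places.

$5,808.59

Orders/yr = 17,800/1,082 = 16.451; ordering cost = 16.451 × $90 = $1,480.59
Average inventory = 1,082/2 = 541; holding cost = 541 × $8 = $4,328.00
Total = $1,480.59 + $4,328.00 = $5,808.59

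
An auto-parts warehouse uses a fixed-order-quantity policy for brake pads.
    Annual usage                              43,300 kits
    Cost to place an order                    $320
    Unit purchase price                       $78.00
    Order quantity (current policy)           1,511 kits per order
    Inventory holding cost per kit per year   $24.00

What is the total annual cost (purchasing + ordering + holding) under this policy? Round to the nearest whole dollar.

$3,404,702

Annual ordering cost = (D/Q)·S = (43,300/1,511) × 320 = $9,170.09
Annual holding cost  = (Q/2)·H = (1,511/2) × 24 = $18,132.00
Purchase cost = D·C = 43,300 × 78 = $3,377,400.00
Total = $9,170.09 + $18,132.00 + $3,377,400.00 = $3,404,702.09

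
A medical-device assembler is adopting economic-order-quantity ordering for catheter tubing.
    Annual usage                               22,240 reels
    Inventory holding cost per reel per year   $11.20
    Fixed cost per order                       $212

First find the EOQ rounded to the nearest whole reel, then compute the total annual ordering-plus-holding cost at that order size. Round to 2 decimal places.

$10,276.83

Q* = √(2·D·S / H) = √(2·22,240·212 / 11.2) = √841,942.9 ≈ 917.57 → Q = 918 reels
Ordering: D/Q × S = 22,240/918 × $212 = $5,136.03
Holding:  Q/2 × H = 918/2 × $11.2 = $5,140.80
Total = $5,136.03 + $5,140.80 = $10,276.83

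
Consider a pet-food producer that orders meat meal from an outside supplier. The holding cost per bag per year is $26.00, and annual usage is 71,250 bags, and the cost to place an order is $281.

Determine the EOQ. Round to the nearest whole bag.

1,241 bags

Q* = √(2·D·S / H) = √(2·71,250·281 / 26) = √1,540,096.2 ≈ 1,241.01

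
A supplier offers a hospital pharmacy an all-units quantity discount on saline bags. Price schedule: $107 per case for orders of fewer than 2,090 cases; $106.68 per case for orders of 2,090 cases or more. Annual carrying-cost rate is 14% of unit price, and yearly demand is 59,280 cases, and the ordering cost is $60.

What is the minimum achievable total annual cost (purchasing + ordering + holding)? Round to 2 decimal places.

$6,341,299.50

H₁ = 14%×$107 = $14.9800;  H₂ = 14%×$106.68 = $14.9352
EOQ₁ = √(2×59,280×60/14.9800) = 689.11  (< 2,090, feasible at tier 1)
EOQ₂ = √(2×59,280×60/14.9352) = 690.14  (< 2,090 → use Q = 2,090 at tier-2 price)
TC(tier 1 (EOQ₁), Q≈689.1) = $6,353,282.87
TC(tier 2, Q≈2,090.0) = $6,341,299.50
Minimum at tier 2: $6,341,299.50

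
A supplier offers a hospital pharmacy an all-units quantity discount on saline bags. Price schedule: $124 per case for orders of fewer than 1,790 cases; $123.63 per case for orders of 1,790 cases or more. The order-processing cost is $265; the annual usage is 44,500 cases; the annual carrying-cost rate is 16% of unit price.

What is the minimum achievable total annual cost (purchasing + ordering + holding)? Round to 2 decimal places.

H₁ = 16%×$124 = $19.8400;  H₂ = 16%×$123.63 = $19.7808
EOQ₁ = √(2×44,500×265/19.8400) = 1,090.30  (< 1,790, feasible at tier 1)
EOQ₂ = √(2×44,500×265/19.7808) = 1,091.93  (< 1,790 → use Q = 1,790 at tier-2 price)
TC(tier 1 (EOQ₁), Q≈1,090.3) = $5,539,631.61
TC(tier 2, Q≈1,790.0) = $5,525,826.80
Minimum at tier 2: $5,525,826.80

$5,525,826.80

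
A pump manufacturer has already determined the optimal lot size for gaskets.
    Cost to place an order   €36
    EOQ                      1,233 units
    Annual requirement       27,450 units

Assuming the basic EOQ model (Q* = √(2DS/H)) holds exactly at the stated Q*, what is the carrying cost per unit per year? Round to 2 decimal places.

Since Q* = (2DS/H)^½, squaring gives Q*²·H = 2DS.
H = 2DS / Q² = 2 × 27,450 × 36 / 1,233² = 1.3000

€1.30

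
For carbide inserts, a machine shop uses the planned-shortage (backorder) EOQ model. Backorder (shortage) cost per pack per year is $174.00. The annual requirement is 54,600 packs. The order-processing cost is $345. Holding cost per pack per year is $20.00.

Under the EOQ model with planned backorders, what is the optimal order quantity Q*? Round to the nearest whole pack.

1,449 packs

Basic EOQ = √(2·54,600·345/20) = 1,372.480
Backorder adjustment √((H+b)/b) = √((20+174)/174) = 1.0559
Q* = 1,372.480 × 1.0559 ≈ 1,449.21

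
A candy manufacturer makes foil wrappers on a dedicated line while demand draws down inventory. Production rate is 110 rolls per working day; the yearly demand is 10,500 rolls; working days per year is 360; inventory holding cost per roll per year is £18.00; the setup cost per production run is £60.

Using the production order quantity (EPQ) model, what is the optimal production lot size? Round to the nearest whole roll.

d = 10,500/360 = 29.1667 rolls/day;  effective holding cost H(1 − d/p) = 18·(1 − 29.1667/110) = 13.22727
Q* = √(2DS / H_eff) = √(2·10,500·60 / 13.22727) ≈ 308.64

309 rolls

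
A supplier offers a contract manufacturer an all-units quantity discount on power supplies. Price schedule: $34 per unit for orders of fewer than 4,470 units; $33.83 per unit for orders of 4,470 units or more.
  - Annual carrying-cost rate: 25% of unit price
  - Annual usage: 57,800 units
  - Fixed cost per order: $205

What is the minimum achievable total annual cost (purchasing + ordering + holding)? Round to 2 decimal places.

H₁ = 25%×$34 = $8.5000;  H₂ = 25%×$33.83 = $8.4575
EOQ₁ = √(2×57,800×205/8.5000) = 1,669.73  (< 4,470, feasible at tier 1)
EOQ₂ = √(2×57,800×205/8.4575) = 1,673.92  (< 4,470 → use Q = 4,470 at tier-2 price)
TC(tier 1 (EOQ₁), Q≈1,669.7) = $1,979,392.71
TC(tier 2, Q≈4,470.0) = $1,976,927.30
Minimum at tier 2: $1,976,927.30

$1,976,927.30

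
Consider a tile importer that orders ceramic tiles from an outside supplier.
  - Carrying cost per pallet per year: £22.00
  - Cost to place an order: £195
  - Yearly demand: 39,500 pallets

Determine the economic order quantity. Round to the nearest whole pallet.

Optimal lot size Q* = (2 × 39,500 × £195 / £22)^½ ≈ 836.80

837 pallets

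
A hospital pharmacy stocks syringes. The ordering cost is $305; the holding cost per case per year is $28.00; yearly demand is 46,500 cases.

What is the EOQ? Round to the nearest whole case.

1,006 cases

EOQ = √(2DS/H) = √(2 × 46,500 × 305 / 28)
    = √(1,013,035.71) ≈ 1,006.50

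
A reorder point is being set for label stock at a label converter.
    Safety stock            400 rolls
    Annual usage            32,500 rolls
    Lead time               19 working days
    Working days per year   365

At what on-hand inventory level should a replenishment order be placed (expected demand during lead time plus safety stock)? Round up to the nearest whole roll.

2,092 rolls

Daily demand d = 32,500 / 365 = 89.041 rolls/day
Demand during lead time = 89.041 × 19 = 1,691.78
Reorder point = 1,691.78 + 400 = 2,091.78 → round up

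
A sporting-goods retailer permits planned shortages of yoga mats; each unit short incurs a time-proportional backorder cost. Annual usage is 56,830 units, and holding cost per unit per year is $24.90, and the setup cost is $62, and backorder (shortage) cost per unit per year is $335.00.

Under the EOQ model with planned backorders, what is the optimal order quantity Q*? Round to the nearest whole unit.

551 units

Basic EOQ = √(2·56,830·62/24.9) = 531.986
Backorder adjustment √((H+b)/b) = √((24.9+335)/335) = 1.0365
Q* = 531.986 × 1.0365 ≈ 551.40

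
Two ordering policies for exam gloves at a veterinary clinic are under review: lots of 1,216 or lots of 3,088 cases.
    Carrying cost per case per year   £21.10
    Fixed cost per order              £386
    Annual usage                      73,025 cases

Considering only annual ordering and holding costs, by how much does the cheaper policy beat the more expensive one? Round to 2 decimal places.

£5,697.09

TC(Q) = (D/Q)S + (Q/2)H
TC(1,216) = (73,025/1,216)×386 + (1,216/2)×21.1 = £36,009.43
TC(3,088) = (73,025/3,088)×386 + (3,088/2)×21.1 = £41,706.53
|ΔTC| = |£36,009.43 − £41,706.53| = £5,697.09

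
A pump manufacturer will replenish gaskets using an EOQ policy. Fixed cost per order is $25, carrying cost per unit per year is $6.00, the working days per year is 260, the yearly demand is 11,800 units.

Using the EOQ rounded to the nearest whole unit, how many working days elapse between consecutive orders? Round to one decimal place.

Optimal lot size Q* = (2 × 11,800 × $25 / $6)^½ ≈ 313.58 → Q = 314 units
Days between orders = 260 / (D/Q) = 260 / 37.580 ≈ 6.919

6.9 days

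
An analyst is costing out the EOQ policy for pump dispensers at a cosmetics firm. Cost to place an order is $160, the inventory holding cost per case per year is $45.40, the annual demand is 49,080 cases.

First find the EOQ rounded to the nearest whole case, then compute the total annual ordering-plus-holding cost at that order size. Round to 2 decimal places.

$26,702.70

EOQ = √(2DS/H) = √(2 × 49,080 × 160 / 45.4)
    = √(345,938.33) ≈ 588.17 → Q = 588 cases
Ordering: D/Q × S = 49,080/588 × $160 = $13,355.10
Holding:  Q/2 × H = 588/2 × $45.4 = $13,347.60
Total = $13,355.10 + $13,347.60 = $26,702.70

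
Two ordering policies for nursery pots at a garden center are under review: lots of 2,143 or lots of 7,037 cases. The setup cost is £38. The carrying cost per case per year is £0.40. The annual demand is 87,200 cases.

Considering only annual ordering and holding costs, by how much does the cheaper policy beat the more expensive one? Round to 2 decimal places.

Annual cost at Q: ordering D·S/Q plus holding Q·H/2.
TC(2,143) = (87,200/2,143)×38 + (2,143/2)×0.4 = £1,974.84
TC(7,037) = (87,200/7,037)×38 + (7,037/2)×0.4 = £1,878.28
|ΔTC| = |£1,974.84 − £1,878.28| = £96.56

£96.56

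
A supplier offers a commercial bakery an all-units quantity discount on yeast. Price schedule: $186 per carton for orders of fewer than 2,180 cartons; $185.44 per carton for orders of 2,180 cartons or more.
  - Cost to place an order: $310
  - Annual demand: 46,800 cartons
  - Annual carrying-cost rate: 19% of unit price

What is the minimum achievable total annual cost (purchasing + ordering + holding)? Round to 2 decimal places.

$8,723,651.67

H₁ = 19%×$186 = $35.3400;  H₂ = 19%×$185.44 = $35.2336
EOQ₁ = √(2×46,800×310/35.3400) = 906.12  (< 2,180, feasible at tier 1)
EOQ₂ = √(2×46,800×310/35.2336) = 907.49  (< 2,180 → use Q = 2,180 at tier-2 price)
TC(tier 1 (EOQ₁), Q≈906.1) = $8,736,822.26
TC(tier 2, Q≈2,180.0) = $8,723,651.67
Minimum at tier 2: $8,723,651.67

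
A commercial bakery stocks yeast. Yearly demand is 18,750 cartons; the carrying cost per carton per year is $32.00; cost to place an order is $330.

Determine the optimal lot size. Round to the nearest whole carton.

622 cartons

2DS/H = 2·18,750·330/32 = 386,718.75
EOQ = √386,718.75 ≈ 621.87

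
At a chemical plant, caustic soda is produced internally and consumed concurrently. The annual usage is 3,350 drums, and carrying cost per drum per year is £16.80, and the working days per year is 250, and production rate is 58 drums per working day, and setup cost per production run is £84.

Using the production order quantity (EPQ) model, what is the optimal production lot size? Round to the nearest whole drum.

d = 3,350/250 = 13.4000 drums/day;  effective holding cost H(1 − d/p) = 16.8·(1 − 13.4000/58) = 12.91862
Q* = √(2DS / H_eff) = √(2·3,350·84 / 12.91862) ≈ 208.72

209 drums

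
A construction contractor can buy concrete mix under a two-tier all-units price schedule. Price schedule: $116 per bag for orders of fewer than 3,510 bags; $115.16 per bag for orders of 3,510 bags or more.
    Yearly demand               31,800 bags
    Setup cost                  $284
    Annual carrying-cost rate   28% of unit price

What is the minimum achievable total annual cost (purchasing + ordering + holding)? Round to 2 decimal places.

$3,713,021.20

H₁ = 28%×$116 = $32.4800;  H₂ = 28%×$115.16 = $32.2448
EOQ₁ = √(2×31,800×284/32.4800) = 745.73  (< 3,510, feasible at tier 1)
EOQ₂ = √(2×31,800×284/32.2448) = 748.44  (< 3,510 → use Q = 3,510 at tier-2 price)
TC(tier 1 (EOQ₁), Q≈745.7) = $3,713,021.20
TC(tier 2, Q≈3,510.0) = $3,721,250.62
Minimum at tier 1 (EOQ₁): $3,713,021.20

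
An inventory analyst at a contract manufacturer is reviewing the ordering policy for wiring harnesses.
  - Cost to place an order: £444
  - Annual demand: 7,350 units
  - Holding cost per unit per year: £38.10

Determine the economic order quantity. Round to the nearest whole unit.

414 units

EOQ = √(2DS/H) = √(2 × 7,350 × 444 / 38.1)
    = √(171,307.09) ≈ 413.89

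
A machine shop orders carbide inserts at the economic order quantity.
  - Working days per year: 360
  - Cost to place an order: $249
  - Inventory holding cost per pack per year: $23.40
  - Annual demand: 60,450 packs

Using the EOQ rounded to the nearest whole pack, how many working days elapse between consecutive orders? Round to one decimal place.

6.8 days

2DS/H = 2·60,450·249/23.4 = 1,286,500.00
EOQ = √1,286,500.00 ≈ 1,134.24 → Q = 1,134 packs
T = Q/D × 360 days = 1,134/60,450 × 360 = 6.753 days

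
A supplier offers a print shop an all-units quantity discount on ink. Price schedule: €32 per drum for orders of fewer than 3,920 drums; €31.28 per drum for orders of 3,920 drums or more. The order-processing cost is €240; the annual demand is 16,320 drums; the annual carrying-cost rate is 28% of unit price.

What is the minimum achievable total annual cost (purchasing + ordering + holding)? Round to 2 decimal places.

€528,655.25

H₁ = 28%×€32 = €8.9600;  H₂ = 28%×€31.28 = €8.7584
EOQ₁ = √(2×16,320×240/8.9600) = 935.03  (< 3,920, feasible at tier 1)
EOQ₂ = √(2×16,320×240/8.7584) = 945.73  (< 3,920 → use Q = 3,920 at tier-2 price)
TC(tier 1 (EOQ₁), Q≈935.0) = €530,617.89
TC(tier 2, Q≈3,920.0) = €528,655.25
Minimum at tier 2: €528,655.25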